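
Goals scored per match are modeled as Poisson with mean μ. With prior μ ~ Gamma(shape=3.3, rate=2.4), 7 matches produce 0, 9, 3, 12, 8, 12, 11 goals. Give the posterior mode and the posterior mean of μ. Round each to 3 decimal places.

posterior mode = 6.096, posterior mean = 6.202

Σ counts = 55. Posterior: Gamma(shape = 3.3+55 = 58.3, rate = 2.4+7 = 9.4).
Mode = (α−1)/β = 57.3/9.4 = 6.096.
Mean = α/β = 58.3/9.4 = 6.202.
Mean > mode: the posterior has a right tail.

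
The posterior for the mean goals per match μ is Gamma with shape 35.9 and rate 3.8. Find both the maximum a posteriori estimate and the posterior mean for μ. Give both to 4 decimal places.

μ_MAP = 9.1842, E[μ|data] = 9.4474

Mode = (α−1)/β = 34.9/3.8 = 9.1842.
Mean = α/β = 35.9/3.8 = 9.4474.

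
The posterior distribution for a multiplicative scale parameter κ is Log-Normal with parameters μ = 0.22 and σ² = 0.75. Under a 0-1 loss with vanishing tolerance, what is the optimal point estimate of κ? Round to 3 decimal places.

0.589

Mode = exp(μ − σ²) = exp(-0.53) = 0.589.
Mean = exp(μ + σ²/2) = exp(0.595) = 1.813.
This is the posterior mode — the MAP estimate.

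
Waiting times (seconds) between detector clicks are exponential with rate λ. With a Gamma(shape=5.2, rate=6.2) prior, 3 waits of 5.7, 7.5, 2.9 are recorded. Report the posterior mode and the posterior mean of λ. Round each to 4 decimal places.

Σ times = 16.1. Posterior: Gamma(shape = 5.2+3 = 8.2, rate = 6.2+16.1 = 22.3).
Mode = (α−1)/β = 7.2/22.3 = 0.3229.
Mean = α/β = 8.2/22.3 = 0.3677.

λ_MAP = 0.3229, E[λ|data] = 0.3677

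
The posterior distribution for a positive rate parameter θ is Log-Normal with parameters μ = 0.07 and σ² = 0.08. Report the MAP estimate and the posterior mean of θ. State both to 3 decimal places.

Mode = exp(μ − σ²) = exp(-0.01) = 0.990.
Mean = exp(μ + σ²/2) = exp(0.110) = 1.116.

θ_MAP = 0.990, E[θ|data] = 1.116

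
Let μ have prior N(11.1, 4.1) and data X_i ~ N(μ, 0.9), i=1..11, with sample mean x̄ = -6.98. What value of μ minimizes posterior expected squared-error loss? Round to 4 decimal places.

-6.6263

Posterior for μ is Normal. Precision-weighted mean: (1/4.1·11.1 + 11/0.9·-6.98) / (1/4.1 + 11/0.9) = -6.6263.
A Normal posterior is symmetric, so mode = mean.
Squared-error loss ⇒ the optimal estimator is the posterior mean.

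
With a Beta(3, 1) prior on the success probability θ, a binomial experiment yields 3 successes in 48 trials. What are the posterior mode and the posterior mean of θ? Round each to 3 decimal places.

MAP: 0.100. Posterior mean: 0.115.

Posterior: Beta(3+3, 1+45) = Beta(6, 46).
Mode = (6−1)/(6+46−2) = 5/50 = 0.100.
Mean = 6/(6+46) = 6/52 = 0.115.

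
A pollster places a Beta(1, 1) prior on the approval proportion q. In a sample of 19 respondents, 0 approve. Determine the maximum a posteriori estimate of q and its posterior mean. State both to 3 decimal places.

Posterior: Beta(1+0, 1+19) = Beta(1, 20).
Since α = 1 ≤ 1 and β > 1, the Beta density is monotone decreasing on [0,1]; the mode is at 0.
Mean = 1/(1+20) = 0.048.

q_MAP = 0.000, E[q|data] = 0.048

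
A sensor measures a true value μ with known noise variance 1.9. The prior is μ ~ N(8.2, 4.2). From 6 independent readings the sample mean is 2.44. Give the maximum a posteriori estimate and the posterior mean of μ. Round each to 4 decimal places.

maximum a posteriori estimate = 2.8438, posterior mean = 2.8438

Posterior for μ is Normal. Precision-weighted mean: (1/4.2·8.2 + 6/1.9·2.44) / (1/4.2 + 6/1.9) = 2.8438.
A Normal posterior is symmetric, so mode = mean.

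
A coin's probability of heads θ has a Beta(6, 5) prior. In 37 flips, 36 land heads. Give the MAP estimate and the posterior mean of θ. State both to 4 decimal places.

Posterior: Beta(6+36, 5+1) = Beta(42, 6).
Mode = (42−1)/(42+6−2) = 41/46 = 0.8913.
Mean = 42/(42+6) = 42/48 = 0.8750.
Left-skewed posterior ⇒ mean < mode.

MAP = 0.8913; posterior mean = 0.8750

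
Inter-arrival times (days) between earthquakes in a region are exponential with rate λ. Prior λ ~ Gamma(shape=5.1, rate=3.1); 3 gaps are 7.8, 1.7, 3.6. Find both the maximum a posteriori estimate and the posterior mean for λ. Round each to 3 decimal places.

MAP: 0.438. Posterior mean: 0.500.

Σ times = 13.1. Posterior: Gamma(shape = 5.1+3 = 8.1, rate = 3.1+13.1 = 16.2).
Mode = (α−1)/β = 7.1/16.2 = 0.438.
Mean = α/β = 8.1/16.2 = 0.500.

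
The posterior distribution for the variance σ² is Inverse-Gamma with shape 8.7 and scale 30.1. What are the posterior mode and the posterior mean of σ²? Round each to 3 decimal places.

MAP = 3.103; posterior mean = 3.909

Mode = β/(α+1) = 30.1/9.7 = 3.103.
Mean = β/(α−1) = 30.1/7.7 = 3.909.
The mean is pulled above the mode by the posterior's right skew.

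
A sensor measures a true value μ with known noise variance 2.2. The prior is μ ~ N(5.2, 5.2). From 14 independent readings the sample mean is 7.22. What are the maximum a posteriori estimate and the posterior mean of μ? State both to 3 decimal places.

Posterior for μ is Normal. Precision-weighted mean: (1/5.2·5.2 + 14/2.2·7.22) / (1/5.2 + 14/2.2) = 7.161.
A Normal posterior is symmetric, so mode = mean.

MAP = 7.161; posterior mean = 7.161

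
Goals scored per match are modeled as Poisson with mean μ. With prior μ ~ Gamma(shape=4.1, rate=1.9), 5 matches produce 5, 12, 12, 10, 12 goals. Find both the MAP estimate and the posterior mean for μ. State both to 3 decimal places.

Σ counts = 51. Posterior: Gamma(shape = 4.1+51 = 55.1, rate = 1.9+5 = 6.9).
Mode = (α−1)/β = 54.1/6.9 = 7.841.
Mean = α/β = 55.1/6.9 = 7.986.

MAP estimate = 7.841, posterior mean = 7.986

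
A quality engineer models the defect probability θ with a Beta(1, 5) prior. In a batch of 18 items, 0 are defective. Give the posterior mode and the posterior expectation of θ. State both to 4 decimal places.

θ_MAP = 0.0000, E[θ|data] = 0.0417

Posterior: Beta(1+0, 5+18) = Beta(1, 23).
Since α = 1 ≤ 1 and β > 1, the Beta density is monotone decreasing on [0,1]; the mode is at 0.
Mean = 1/(1+23) = 0.0417.
Right-skewed posterior ⇒ mode < mean.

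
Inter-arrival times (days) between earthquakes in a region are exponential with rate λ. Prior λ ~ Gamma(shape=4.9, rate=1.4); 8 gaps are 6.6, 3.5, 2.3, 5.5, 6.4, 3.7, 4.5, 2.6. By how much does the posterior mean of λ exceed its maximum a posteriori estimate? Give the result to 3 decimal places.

0.027

Σ times = 35.1. Posterior: Gamma(shape = 4.9+8 = 12.9, rate = 1.4+35.1 = 36.5).
Mode = (α−1)/β = 11.9/36.5 = 0.326.
Mean = α/β = 12.9/36.5 = 0.353.
Difference = 0.353 − 0.326 = 0.027.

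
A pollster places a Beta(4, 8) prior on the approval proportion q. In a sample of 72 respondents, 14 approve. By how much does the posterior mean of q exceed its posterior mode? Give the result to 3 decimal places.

0.007

Posterior: Beta(4+14, 8+58) = Beta(18, 66).
Mode = (18−1)/(18+66−2) = 17/82 = 0.207.
Mean = 18/(18+66) = 18/84 = 0.214.
Difference = 0.214 − 0.207 = 0.007.
The mean is pulled above the mode by the posterior's right skew.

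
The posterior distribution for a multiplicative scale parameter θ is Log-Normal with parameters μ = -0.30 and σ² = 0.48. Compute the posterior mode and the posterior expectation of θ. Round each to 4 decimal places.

Mode = exp(μ − σ²) = exp(-0.78) = 0.4584.
Mean = exp(μ + σ²/2) = exp(-0.060) = 0.9418.
The mean is pulled above the mode by the posterior's right skew.

MAP = 0.4584, posterior mean = 0.9418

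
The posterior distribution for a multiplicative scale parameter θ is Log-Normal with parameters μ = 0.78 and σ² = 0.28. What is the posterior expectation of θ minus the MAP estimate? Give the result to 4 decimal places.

0.8606

Mode = exp(μ − σ²) = exp(0.50) = 1.6487.
Mean = exp(μ + σ²/2) = exp(0.920) = 2.5093.
Difference = 2.5093 − 1.6487 = 0.8606.
The mean is pulled above the mode by the posterior's right skew.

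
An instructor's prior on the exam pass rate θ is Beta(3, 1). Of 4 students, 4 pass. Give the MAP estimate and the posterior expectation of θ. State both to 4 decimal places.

Posterior: Beta(3+4, 1+0) = Beta(7, 1).
Since β = 1 ≤ 1 and α > 1, the Beta density is monotone increasing on [0,1]; the mode is at 1.
Mean = 7/(7+1) = 0.8750.

MAP: 1.0000. Posterior mean: 0.8750.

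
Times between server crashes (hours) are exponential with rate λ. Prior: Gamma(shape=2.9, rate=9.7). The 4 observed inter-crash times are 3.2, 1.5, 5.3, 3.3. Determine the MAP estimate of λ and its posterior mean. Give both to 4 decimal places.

Σ times = 13.3. Posterior: Gamma(shape = 2.9+4 = 6.9, rate = 9.7+13.3 = 23.0).
Mode = (α−1)/β = 5.9/23.0 = 0.2565.
Mean = α/β = 6.9/23.0 = 0.3000.

MAP = 0.2565, posterior mean = 0.3000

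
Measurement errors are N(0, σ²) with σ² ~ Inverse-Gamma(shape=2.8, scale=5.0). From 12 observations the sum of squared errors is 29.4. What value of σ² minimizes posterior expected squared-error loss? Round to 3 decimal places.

2.526

Posterior: Inverse-Gamma(shape = 2.8+12/2 = 8.8, scale = 5.0+29.4/2 = 19.7).
Mode = β/(α+1) = 19.7/9.8 = 2.010.
Mean = β/(α−1) = 19.7/7.8 = 2.526.
Squared-error loss ⇒ the optimal estimator is the posterior mean.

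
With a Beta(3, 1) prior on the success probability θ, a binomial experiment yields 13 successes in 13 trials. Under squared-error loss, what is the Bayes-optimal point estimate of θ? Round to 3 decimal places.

Posterior: Beta(3+13, 1+0) = Beta(16, 1).
Since β = 1 ≤ 1 and α > 1, the Beta density is monotone increasing on [0,1]; the mode is at 1.
Mean = 16/(16+1) = 0.941.
Squared-error loss ⇒ the optimal estimator is the posterior mean.

0.941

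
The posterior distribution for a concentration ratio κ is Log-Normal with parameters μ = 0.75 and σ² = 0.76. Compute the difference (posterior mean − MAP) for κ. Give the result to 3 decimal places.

Mode = exp(μ − σ²) = exp(-0.01) = 0.990.
Mean = exp(μ + σ²/2) = exp(1.130) = 3.096.
Difference = 3.096 − 0.990 = 2.106.

2.106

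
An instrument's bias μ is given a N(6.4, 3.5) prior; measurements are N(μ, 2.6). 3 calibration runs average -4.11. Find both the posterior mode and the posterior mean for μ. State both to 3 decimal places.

Posterior for μ is Normal. Precision-weighted mean: (1/3.5·6.4 + 3/2.6·-4.11) / (1/3.5 + 3/2.6) = -2.024.
A Normal posterior is symmetric, so mode = mean.

μ_MAP = -2.024, E[μ|data] = -2.024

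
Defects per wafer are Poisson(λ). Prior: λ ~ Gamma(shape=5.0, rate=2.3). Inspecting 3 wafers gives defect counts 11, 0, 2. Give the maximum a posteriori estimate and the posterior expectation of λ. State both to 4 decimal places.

Σ counts = 13. Posterior: Gamma(shape = 5.0+13 = 18.0, rate = 2.3+3 = 5.3).
Mode = (α−1)/β = 17.0/5.3 = 3.2075.
Mean = α/β = 18.0/5.3 = 3.3962.

MAP: 3.2075. Posterior mean: 3.3962.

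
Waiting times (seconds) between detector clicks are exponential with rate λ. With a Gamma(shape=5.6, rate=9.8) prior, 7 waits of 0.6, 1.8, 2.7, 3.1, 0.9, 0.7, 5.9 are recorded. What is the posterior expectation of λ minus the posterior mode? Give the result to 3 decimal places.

0.039

Σ times = 15.7. Posterior: Gamma(shape = 5.6+7 = 12.6, rate = 9.8+15.7 = 25.5).
Mode = (α−1)/β = 11.6/25.5 = 0.455.
Mean = α/β = 12.6/25.5 = 0.494.
Difference = 0.494 − 0.455 = 0.039.
Mean > mode: the posterior has a right tail.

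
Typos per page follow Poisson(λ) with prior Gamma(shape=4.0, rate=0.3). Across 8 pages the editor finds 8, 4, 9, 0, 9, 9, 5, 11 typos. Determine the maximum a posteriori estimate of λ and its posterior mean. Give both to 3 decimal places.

Σ counts = 55. Posterior: Gamma(shape = 4.0+55 = 59.0, rate = 0.3+8 = 8.3).
Mode = (α−1)/β = 58.0/8.3 = 6.988.
Mean = α/β = 59.0/8.3 = 7.108.

λ_MAP = 6.988, E[λ|data] = 7.108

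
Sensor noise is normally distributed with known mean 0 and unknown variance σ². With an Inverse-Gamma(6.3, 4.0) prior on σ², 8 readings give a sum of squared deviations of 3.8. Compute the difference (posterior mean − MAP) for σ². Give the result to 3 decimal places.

Posterior: Inverse-Gamma(shape = 6.3+8/2 = 10.3, scale = 4.0+3.8/2 = 5.9).
Mode = β/(α+1) = 5.9/11.3 = 0.522.
Mean = β/(α−1) = 5.9/9.3 = 0.634.
Difference = 0.634 − 0.522 = 0.112.

0.112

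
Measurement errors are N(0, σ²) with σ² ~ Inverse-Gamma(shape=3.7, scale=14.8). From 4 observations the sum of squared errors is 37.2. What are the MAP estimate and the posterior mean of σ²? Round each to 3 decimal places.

MAP: 4.985. Posterior mean: 7.106.

Posterior: Inverse-Gamma(shape = 3.7+4/2 = 5.7, scale = 14.8+37.2/2 = 33.4).
Mode = β/(α+1) = 33.4/6.7 = 4.985.
Mean = β/(α−1) = 33.4/4.7 = 7.106.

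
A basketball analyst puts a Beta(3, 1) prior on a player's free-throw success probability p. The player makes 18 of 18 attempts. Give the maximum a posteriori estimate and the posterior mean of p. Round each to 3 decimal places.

p_MAP = 1.000, E[p|data] = 0.955

Posterior: Beta(3+18, 1+0) = Beta(21, 1).
Since β = 1 ≤ 1 and α > 1, the Beta density is monotone increasing on [0,1]; the mode is at 1.
Mean = 21/(21+1) = 0.955.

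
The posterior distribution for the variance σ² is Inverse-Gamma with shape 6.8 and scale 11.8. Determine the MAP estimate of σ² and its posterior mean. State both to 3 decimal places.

Mode = β/(α+1) = 11.8/7.8 = 1.513.
Mean = β/(α−1) = 11.8/5.8 = 2.034.
The posterior is right-skewed, so the mean exceeds the mode.

MAP = 1.513, posterior mean = 2.034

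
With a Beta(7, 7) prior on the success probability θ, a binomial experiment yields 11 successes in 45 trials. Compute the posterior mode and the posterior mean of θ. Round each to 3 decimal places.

Posterior: Beta(7+11, 7+34) = Beta(18, 41).
Mode = (18−1)/(18+41−2) = 17/57 = 0.298.
Mean = 18/(18+41) = 18/59 = 0.305.
The mean is pulled above the mode by the posterior's right skew.

MAP = 0.298; posterior mean = 0.305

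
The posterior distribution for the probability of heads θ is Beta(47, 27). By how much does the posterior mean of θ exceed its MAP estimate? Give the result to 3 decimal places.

Mode = (47−1)/(47+27−2) = 46/72 = 0.639.
Mean = 47/(47+27) = 47/74 = 0.635.
Difference = 0.635 − 0.639 = -0.004.
Left-skewed posterior ⇒ mean < mode.

-0.004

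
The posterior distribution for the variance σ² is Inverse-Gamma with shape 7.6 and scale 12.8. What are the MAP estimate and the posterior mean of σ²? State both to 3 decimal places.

MAP: 1.488. Posterior mean: 1.939.

Mode = β/(α+1) = 12.8/8.6 = 1.488.
Mean = β/(α−1) = 12.8/6.6 = 1.939.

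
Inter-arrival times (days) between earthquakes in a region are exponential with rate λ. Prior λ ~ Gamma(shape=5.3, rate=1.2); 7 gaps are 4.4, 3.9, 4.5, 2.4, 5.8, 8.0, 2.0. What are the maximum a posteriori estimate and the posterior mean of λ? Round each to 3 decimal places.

Σ times = 31.0. Posterior: Gamma(shape = 5.3+7 = 12.3, rate = 1.2+31.0 = 32.2).
Mode = (α−1)/β = 11.3/32.2 = 0.351.
Mean = α/β = 12.3/32.2 = 0.382.
The mean is pulled above the mode by the posterior's right skew.

MAP = 0.351; posterior mean = 0.382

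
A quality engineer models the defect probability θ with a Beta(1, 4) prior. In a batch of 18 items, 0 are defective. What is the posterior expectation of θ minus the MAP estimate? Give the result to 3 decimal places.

Posterior: Beta(1+0, 4+18) = Beta(1, 22).
Since α = 1 ≤ 1 and β > 1, the Beta density is monotone decreasing on [0,1]; the mode is at 0.
Mean = 1/(1+22) = 0.043.
Difference = 0.043 − 0.000 = 0.043.

0.043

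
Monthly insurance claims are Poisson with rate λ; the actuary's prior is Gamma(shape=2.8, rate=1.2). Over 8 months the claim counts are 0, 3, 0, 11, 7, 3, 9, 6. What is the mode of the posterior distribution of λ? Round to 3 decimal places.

4.435

Σ counts = 39. Posterior: Gamma(shape = 2.8+39 = 41.8, rate = 1.2+8 = 9.2).
Mode = (α−1)/β = 40.8/9.2 = 4.435.
Mean = α/β = 41.8/9.2 = 4.543.
This is the posterior mode — the MAP estimate.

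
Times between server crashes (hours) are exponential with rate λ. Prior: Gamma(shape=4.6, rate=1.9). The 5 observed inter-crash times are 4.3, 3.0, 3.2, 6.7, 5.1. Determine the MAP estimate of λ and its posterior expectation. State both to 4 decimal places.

Σ times = 22.3. Posterior: Gamma(shape = 4.6+5 = 9.6, rate = 1.9+22.3 = 24.2).
Mode = (α−1)/β = 8.6/24.2 = 0.3554.
Mean = α/β = 9.6/24.2 = 0.3967.

MAP = 0.3554; posterior mean = 0.3967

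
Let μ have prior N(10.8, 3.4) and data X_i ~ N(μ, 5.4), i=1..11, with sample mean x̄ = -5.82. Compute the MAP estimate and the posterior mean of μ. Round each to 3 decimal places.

μ_MAP = -3.723, E[μ|data] = -3.723

Posterior for μ is Normal. Precision-weighted mean: (1/3.4·10.8 + 11/5.4·-5.82) / (1/3.4 + 11/5.4) = -3.723.
A Normal posterior is symmetric, so mode = mean.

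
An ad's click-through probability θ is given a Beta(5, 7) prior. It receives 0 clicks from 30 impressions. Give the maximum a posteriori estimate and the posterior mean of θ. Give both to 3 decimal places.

Posterior: Beta(5+0, 7+30) = Beta(5, 37).
Mode = (5−1)/(5+37−2) = 4/40 = 0.100.
Mean = 5/(5+37) = 5/42 = 0.119.
The mean is pulled above the mode by the posterior's right skew.

MAP = 0.100, posterior mean = 0.119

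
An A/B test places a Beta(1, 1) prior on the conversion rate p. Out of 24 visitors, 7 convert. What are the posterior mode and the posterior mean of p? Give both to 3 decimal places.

Posterior: Beta(1+7, 1+17) = Beta(8, 18).
Mode = (8−1)/(8+18−2) = 7/24 = 0.292.
With a flat prior the MAP equals the MLE, 7/24.
Mean = 8/(8+18) = 8/26 = 0.308.

posterior mode = 0.292, posterior mean = 0.308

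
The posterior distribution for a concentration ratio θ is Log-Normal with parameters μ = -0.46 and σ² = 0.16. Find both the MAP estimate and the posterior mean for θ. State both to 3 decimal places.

MAP estimate = 0.538, posterior mean = 0.684

Mode = exp(μ − σ²) = exp(-0.62) = 0.538.
Mean = exp(μ + σ²/2) = exp(-0.380) = 0.684.
Mean > mode: the posterior has a right tail.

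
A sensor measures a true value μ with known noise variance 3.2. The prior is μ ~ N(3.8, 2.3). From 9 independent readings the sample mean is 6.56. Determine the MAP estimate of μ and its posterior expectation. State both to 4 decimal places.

Posterior for μ is Normal. Precision-weighted mean: (1/2.3·3.8 + 9/3.2·6.56) / (1/2.3 + 9/3.2) = 6.1905.
A Normal posterior is symmetric, so mode = mean.

MAP = 6.1905; posterior mean = 6.1905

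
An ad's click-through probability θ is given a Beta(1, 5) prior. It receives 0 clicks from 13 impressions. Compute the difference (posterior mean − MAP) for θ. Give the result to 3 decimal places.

0.053

Posterior: Beta(1+0, 5+13) = Beta(1, 18).
Since α = 1 ≤ 1 and β > 1, the Beta density is monotone decreasing on [0,1]; the mode is at 0.
Mean = 1/(1+18) = 0.053.
Difference = 0.053 − 0.000 = 0.053.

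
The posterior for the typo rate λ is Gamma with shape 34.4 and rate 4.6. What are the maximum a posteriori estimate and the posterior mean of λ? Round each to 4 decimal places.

λ_MAP = 7.2609, E[λ|data] = 7.4783

Mode = (α−1)/β = 33.4/4.6 = 7.2609.
Mean = α/β = 34.4/4.6 = 7.4783.
Mean > mode: the posterior has a right tail.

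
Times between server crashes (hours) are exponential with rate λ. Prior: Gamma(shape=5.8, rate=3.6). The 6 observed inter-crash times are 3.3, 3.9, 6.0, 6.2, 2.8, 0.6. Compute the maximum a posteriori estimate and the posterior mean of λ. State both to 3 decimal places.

MAP = 0.409, posterior mean = 0.447

Σ times = 22.8. Posterior: Gamma(shape = 5.8+6 = 11.8, rate = 3.6+22.8 = 26.4).
Mode = (α−1)/β = 10.8/26.4 = 0.409.
Mean = α/β = 11.8/26.4 = 0.447.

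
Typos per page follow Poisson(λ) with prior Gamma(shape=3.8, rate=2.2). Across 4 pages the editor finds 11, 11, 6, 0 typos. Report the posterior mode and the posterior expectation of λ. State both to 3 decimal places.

Σ counts = 28. Posterior: Gamma(shape = 3.8+28 = 31.8, rate = 2.2+4 = 6.2).
Mode = (α−1)/β = 30.8/6.2 = 4.968.
Mean = α/β = 31.8/6.2 = 5.129.
Right-skewed posterior ⇒ mode < mean.

MAP = 4.968, posterior mean = 5.129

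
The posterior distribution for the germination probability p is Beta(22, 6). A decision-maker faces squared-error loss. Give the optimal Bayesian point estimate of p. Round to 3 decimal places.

0.786

Mode = (22−1)/(22+6−2) = 21/26 = 0.808.
Mean = 22/(22+6) = 22/28 = 0.786.
Squared-error loss ⇒ the optimal estimator is the posterior mean.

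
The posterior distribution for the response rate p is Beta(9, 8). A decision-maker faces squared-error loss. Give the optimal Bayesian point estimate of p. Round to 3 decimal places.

Mode = (9−1)/(9+8−2) = 8/15 = 0.533.
Mean = 9/(9+8) = 9/17 = 0.529.
Squared-error loss ⇒ the optimal estimator is the posterior mean.

0.529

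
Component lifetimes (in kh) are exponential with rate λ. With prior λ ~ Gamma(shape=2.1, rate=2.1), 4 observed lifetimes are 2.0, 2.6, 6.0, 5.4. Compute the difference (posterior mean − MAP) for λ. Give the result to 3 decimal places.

0.055

Σ times = 16.0. Posterior: Gamma(shape = 2.1+4 = 6.1, rate = 2.1+16.0 = 18.1).
Mode = (α−1)/β = 5.1/18.1 = 0.282.
Mean = α/β = 6.1/18.1 = 0.337.
Difference = 0.337 − 0.282 = 0.055.
Right-skewed posterior ⇒ mode < mean.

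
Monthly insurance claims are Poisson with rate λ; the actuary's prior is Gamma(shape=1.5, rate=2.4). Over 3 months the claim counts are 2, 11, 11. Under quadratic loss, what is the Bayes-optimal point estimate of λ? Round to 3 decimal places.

Σ counts = 24. Posterior: Gamma(shape = 1.5+24 = 25.5, rate = 2.4+3 = 5.4).
Mode = (α−1)/β = 24.5/5.4 = 4.537.
Mean = α/β = 25.5/5.4 = 4.722.
Quadratic loss ⇒ the optimal estimator is the posterior mean.

4.722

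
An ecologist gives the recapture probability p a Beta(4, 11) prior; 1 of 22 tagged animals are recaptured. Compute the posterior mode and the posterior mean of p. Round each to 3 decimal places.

MAP: 0.114. Posterior mean: 0.135.

Posterior: Beta(4+1, 11+21) = Beta(5, 32).
Mode = (5−1)/(5+32−2) = 4/35 = 0.114.
Mean = 5/(5+32) = 5/37 = 0.135.
The mean is pulled above the mode by the posterior's right skew.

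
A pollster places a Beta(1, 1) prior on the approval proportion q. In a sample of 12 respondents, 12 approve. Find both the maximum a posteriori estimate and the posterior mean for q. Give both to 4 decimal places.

MAP = 1.0000; posterior mean = 0.9286

Posterior: Beta(1+12, 1+0) = Beta(13, 1).
Since β = 1 ≤ 1 and α > 1, the Beta density is monotone increasing on [0,1]; the mode is at 1.
Mean = 13/(13+1) = 0.9286.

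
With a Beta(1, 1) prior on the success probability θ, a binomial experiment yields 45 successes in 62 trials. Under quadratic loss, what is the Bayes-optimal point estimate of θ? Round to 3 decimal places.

0.719

Posterior: Beta(1+45, 1+17) = Beta(46, 18).
Mode = (46−1)/(46+18−2) = 45/62 = 0.726.
Mean = 46/(46+18) = 46/64 = 0.719.
Quadratic loss ⇒ the optimal estimator is the posterior mean.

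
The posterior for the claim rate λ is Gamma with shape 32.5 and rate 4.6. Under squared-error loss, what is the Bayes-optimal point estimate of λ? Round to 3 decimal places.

Mode = (α−1)/β = 31.5/4.6 = 6.848.
Mean = α/β = 32.5/4.6 = 7.065.
Squared-error loss ⇒ the optimal estimator is the posterior mean.

7.065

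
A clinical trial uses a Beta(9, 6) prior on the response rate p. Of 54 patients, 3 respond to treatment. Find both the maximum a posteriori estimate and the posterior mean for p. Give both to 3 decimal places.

MAP = 0.164, posterior mean = 0.174

Posterior: Beta(9+3, 6+51) = Beta(12, 57).
Mode = (12−1)/(12+57−2) = 11/67 = 0.164.
Mean = 12/(12+57) = 12/69 = 0.174.
Mean > mode: the posterior has a right tail.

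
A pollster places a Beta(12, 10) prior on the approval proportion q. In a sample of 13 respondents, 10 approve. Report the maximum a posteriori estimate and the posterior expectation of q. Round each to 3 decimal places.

MAP = 0.636; posterior mean = 0.629

Posterior: Beta(12+10, 10+3) = Beta(22, 13).
Mode = (22−1)/(22+13−2) = 21/33 = 0.636.
Mean = 22/(22+13) = 22/35 = 0.629.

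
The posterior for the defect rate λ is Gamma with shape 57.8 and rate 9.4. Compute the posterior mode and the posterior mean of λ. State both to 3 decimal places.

Mode = (α−1)/β = 56.8/9.4 = 6.043.
Mean = α/β = 57.8/9.4 = 6.149.
Mean > mode: the posterior has a right tail.

posterior mode = 6.043, posterior mean = 6.149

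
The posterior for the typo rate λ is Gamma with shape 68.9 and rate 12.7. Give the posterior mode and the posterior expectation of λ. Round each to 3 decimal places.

MAP = 5.346, posterior mean = 5.425

Mode = (α−1)/β = 67.9/12.7 = 5.346.
Mean = α/β = 68.9/12.7 = 5.425.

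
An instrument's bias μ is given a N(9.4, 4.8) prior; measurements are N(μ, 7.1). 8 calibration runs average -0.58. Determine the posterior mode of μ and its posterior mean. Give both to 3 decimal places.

posterior mode = 0.977, posterior mean = 0.977

Posterior for μ is Normal. Precision-weighted mean: (1/4.8·9.4 + 8/7.1·-0.58) / (1/4.8 + 8/7.1) = 0.977.
A Normal posterior is symmetric, so mode = mean.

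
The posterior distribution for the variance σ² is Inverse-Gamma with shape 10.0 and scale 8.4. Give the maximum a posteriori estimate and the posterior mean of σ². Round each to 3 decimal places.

Mode = β/(α+1) = 8.4/11.0 = 0.764.
Mean = β/(α−1) = 8.4/9.0 = 0.933.
The mean is pulled above the mode by the posterior's right skew.

MAP = 0.764; posterior mean = 0.933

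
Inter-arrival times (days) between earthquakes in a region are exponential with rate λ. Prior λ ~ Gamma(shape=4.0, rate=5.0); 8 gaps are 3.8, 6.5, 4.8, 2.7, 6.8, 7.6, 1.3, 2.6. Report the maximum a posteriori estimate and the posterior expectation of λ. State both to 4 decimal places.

Σ times = 36.1. Posterior: Gamma(shape = 4.0+8 = 12.0, rate = 5.0+36.1 = 41.1).
Mode = (α−1)/β = 11.0/41.1 = 0.2676.
Mean = α/β = 12.0/41.1 = 0.2920.

λ_MAP = 0.2676, E[λ|data] = 0.2920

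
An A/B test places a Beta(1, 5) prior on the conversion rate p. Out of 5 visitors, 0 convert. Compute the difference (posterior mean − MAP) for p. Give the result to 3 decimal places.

0.091

Posterior: Beta(1+0, 5+5) = Beta(1, 10).
Since α = 1 ≤ 1 and β > 1, the Beta density is monotone decreasing on [0,1]; the mode is at 0.
Mean = 1/(1+10) = 0.091.
Difference = 0.091 − 0.000 = 0.091.
Mean > mode: the posterior has a right tail.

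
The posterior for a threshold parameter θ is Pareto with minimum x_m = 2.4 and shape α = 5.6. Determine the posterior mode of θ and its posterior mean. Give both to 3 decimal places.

MAP = 2.400; posterior mean = 2.922

The Pareto density is strictly decreasing on [x_m, ∞), so the mode is x_m = 2.400.
Mean = α·x_m/(α−1) = 5.6·2.4/4.6 = 2.922.
The mean is pulled above the mode by the posterior's right skew.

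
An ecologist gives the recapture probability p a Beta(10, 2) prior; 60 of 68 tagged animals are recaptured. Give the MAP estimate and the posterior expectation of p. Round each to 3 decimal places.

MAP = 0.885; posterior mean = 0.875

Posterior: Beta(10+60, 2+8) = Beta(70, 10).
Mode = (70−1)/(70+10−2) = 69/78 = 0.885.
Mean = 70/(70+10) = 70/80 = 0.875.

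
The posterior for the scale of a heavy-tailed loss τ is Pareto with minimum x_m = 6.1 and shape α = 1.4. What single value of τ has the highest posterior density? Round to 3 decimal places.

6.100

The Pareto density is strictly decreasing on [x_m, ∞), so the mode is x_m = 6.100.
Mean = α·x_m/(α−1) = 1.4·6.1/0.4 = 21.350.
This is the posterior mode — the MAP estimate.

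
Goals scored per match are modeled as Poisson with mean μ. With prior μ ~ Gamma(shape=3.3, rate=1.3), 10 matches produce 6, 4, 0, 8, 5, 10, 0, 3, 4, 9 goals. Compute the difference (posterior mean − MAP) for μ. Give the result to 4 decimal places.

0.0885

Σ counts = 49. Posterior: Gamma(shape = 3.3+49 = 52.3, rate = 1.3+10 = 11.3).
Mode = (α−1)/β = 51.3/11.3 = 4.5398.
Mean = α/β = 52.3/11.3 = 4.6283.
Difference = 4.6283 − 4.5398 = 0.0885.
The mean is pulled above the mode by the posterior's right skew.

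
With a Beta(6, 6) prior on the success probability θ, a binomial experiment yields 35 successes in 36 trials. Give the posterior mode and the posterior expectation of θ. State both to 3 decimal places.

Posterior: Beta(6+35, 6+1) = Beta(41, 7).
Mode = (41−1)/(41+7−2) = 40/46 = 0.870.
Mean = 41/(41+7) = 41/48 = 0.854.
The posterior is left-skewed, so the mode exceeds the mean.

MAP = 0.870; posterior mean = 0.854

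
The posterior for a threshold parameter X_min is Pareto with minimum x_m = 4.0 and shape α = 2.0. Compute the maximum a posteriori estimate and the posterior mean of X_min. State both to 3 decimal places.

MAP = 4.000, posterior mean = 8.000

The Pareto density is strictly decreasing on [x_m, ∞), so the mode is x_m = 4.000.
Mean = α·x_m/(α−1) = 2.0·4.0/1.0 = 8.000.
The mean is pulled above the mode by the posterior's right skew.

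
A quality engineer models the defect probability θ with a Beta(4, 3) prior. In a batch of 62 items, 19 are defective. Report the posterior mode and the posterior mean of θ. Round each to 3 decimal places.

MAP = 0.328; posterior mean = 0.333

Posterior: Beta(4+19, 3+43) = Beta(23, 46).
Mode = (23−1)/(23+46−2) = 22/67 = 0.328.
Mean = 23/(23+46) = 23/69 = 0.333.
Right-skewed posterior ⇒ mode < mean.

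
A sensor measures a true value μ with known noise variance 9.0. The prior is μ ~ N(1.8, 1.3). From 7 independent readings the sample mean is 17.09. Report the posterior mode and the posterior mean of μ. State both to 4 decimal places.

Posterior for μ is Normal. Precision-weighted mean: (1/1.3·1.8 + 7/9.0·17.09) / (1/1.3 + 7/9.0) = 9.4872.
A Normal posterior is symmetric, so mode = mean.

posterior mode = 9.4872, posterior mean = 9.4872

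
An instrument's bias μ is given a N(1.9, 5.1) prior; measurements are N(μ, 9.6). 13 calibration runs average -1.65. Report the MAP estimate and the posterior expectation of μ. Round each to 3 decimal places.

Posterior for μ is Normal. Precision-weighted mean: (1/5.1·1.9 + 13/9.6·-1.65) / (1/5.1 + 13/9.6) = -1.201.
A Normal posterior is symmetric, so mode = mean.

MAP = -1.201; posterior mean = -1.201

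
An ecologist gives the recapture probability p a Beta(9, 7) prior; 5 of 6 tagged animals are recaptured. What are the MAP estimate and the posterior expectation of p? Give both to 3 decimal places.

p_MAP = 0.650, E[p|data] = 0.636

Posterior: Beta(9+5, 7+1) = Beta(14, 8).
Mode = (14−1)/(14+8−2) = 13/20 = 0.650.
Mean = 14/(14+8) = 14/22 = 0.636.
The posterior is left-skewed, so the mode exceeds the mean.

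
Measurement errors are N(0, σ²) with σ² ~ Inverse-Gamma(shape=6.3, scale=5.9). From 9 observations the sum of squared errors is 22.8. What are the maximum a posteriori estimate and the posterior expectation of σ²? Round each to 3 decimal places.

Posterior: Inverse-Gamma(shape = 6.3+9/2 = 10.8, scale = 5.9+22.8/2 = 17.3).
Mode = β/(α+1) = 17.3/11.8 = 1.466.
Mean = β/(α−1) = 17.3/9.8 = 1.765.
Mean > mode: the posterior has a right tail.

MAP: 1.466. Posterior mean: 1.765.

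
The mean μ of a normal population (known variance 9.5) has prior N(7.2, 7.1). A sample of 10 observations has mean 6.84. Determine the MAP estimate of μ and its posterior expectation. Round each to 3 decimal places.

Posterior for μ is Normal. Precision-weighted mean: (1/7.1·7.2 + 10/9.5·6.84) / (1/7.1 + 10/9.5) = 6.882.
A Normal posterior is symmetric, so mode = mean.

MAP = 6.882; posterior mean = 6.882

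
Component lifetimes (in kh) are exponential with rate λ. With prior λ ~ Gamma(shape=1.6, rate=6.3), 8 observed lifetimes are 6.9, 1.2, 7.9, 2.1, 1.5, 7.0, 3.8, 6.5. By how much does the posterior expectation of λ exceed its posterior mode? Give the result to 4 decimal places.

Σ times = 36.9. Posterior: Gamma(shape = 1.6+8 = 9.6, rate = 6.3+36.9 = 43.2).
Mode = (α−1)/β = 8.6/43.2 = 0.1991.
Mean = α/β = 9.6/43.2 = 0.2222.
Difference = 0.2222 − 0.1991 = 0.0231.
The mean is pulled above the mode by the posterior's right skew.

0.0231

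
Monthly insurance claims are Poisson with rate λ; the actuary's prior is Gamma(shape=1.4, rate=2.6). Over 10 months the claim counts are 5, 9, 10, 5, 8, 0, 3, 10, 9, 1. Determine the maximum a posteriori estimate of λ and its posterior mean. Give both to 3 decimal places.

maximum a posteriori estimate = 4.794, posterior mean = 4.873

Σ counts = 60. Posterior: Gamma(shape = 1.4+60 = 61.4, rate = 2.6+10 = 12.6).
Mode = (α−1)/β = 60.4/12.6 = 4.794.
Mean = α/β = 61.4/12.6 = 4.873.
Mean > mode: the posterior has a right tail.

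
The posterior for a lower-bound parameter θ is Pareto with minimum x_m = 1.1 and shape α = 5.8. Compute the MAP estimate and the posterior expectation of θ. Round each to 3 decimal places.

MAP estimate = 1.100, posterior expectation = 1.329

The Pareto density is strictly decreasing on [x_m, ∞), so the mode is x_m = 1.100.
Mean = α·x_m/(α−1) = 5.8·1.1/4.8 = 1.329.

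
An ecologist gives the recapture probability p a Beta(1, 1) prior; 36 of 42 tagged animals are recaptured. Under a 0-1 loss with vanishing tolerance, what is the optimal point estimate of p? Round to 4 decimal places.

Posterior: Beta(1+36, 1+6) = Beta(37, 7).
Mode = (37−1)/(37+7−2) = 36/42 = 0.8571.
Mean = 37/(37+7) = 37/44 = 0.8409.
This is the posterior mode — the MAP estimate.

0.8571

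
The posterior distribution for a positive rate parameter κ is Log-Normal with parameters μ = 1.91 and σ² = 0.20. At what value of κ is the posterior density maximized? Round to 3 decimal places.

Mode = exp(μ − σ²) = exp(1.71) = 5.529.
Mean = exp(μ + σ²/2) = exp(2.010) = 7.463.
This is the posterior mode — the MAP estimate.

5.529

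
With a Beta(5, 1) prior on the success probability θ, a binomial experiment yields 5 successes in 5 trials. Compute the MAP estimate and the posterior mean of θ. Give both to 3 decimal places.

Posterior: Beta(5+5, 1+0) = Beta(10, 1).
Since β = 1 ≤ 1 and α > 1, the Beta density is monotone increasing on [0,1]; the mode is at 1.
Mean = 10/(10+1) = 0.909.
The posterior is left-skewed, so the mode exceeds the mean.

MAP estimate = 1.000, posterior mean = 0.909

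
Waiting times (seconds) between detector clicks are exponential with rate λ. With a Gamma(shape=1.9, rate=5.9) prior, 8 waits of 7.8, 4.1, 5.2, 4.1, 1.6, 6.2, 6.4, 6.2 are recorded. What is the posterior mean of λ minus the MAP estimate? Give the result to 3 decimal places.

0.021

Σ times = 41.6. Posterior: Gamma(shape = 1.9+8 = 9.9, rate = 5.9+41.6 = 47.5).
Mode = (α−1)/β = 8.9/47.5 = 0.187.
Mean = α/β = 9.9/47.5 = 0.208.
Difference = 0.208 − 0.187 = 0.021.
The posterior is right-skewed, so the mean exceeds the mode.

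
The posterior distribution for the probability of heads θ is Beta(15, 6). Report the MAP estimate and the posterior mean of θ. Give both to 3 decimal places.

MAP estimate = 0.737, posterior mean = 0.714

Mode = (15−1)/(15+6−2) = 14/19 = 0.737.
Mean = 15/(15+6) = 15/21 = 0.714.
Mode > mean: the posterior has a left tail.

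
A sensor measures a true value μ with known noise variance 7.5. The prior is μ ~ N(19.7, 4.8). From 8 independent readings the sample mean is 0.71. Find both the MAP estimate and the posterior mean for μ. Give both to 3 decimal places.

μ_MAP = 3.813, E[μ|data] = 3.813

Posterior for μ is Normal. Precision-weighted mean: (1/4.8·19.7 + 8/7.5·0.71) / (1/4.8 + 8/7.5) = 3.813.
A Normal posterior is symmetric, so mode = mean.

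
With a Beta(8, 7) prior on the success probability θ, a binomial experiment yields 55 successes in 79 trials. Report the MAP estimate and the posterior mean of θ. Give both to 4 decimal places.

Posterior: Beta(8+55, 7+24) = Beta(63, 31).
Mode = (63−1)/(63+31−2) = 62/92 = 0.6739.
Mean = 63/(63+31) = 63/94 = 0.6702.

MAP estimate = 0.6739, posterior mean = 0.6702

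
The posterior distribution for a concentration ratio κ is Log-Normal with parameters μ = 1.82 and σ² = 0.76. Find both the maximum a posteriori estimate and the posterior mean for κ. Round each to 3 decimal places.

Mode = exp(μ − σ²) = exp(1.06) = 2.886.
Mean = exp(μ + σ²/2) = exp(2.200) = 9.025.
The posterior is right-skewed, so the mean exceeds the mode.

MAP: 2.886. Posterior mean: 9.025.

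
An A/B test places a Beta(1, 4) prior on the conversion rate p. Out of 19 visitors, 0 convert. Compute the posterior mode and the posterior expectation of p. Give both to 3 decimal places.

p_MAP = 0.000, E[p|data] = 0.042

Posterior: Beta(1+0, 4+19) = Beta(1, 23).
Since α = 1 ≤ 1 and β > 1, the Beta density is monotone decreasing on [0,1]; the mode is at 0.
Mean = 1/(1+23) = 0.042.
The posterior is right-skewed, so the mean exceeds the mode.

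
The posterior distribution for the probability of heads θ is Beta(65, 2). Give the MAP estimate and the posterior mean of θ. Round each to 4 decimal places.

Mode = (65−1)/(65+2−2) = 64/65 = 0.9846.
Mean = 65/(65+2) = 65/67 = 0.9701.

MAP estimate = 0.9846, posterior mean = 0.9701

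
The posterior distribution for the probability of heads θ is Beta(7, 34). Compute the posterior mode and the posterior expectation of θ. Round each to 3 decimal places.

Mode = (7−1)/(7+34−2) = 6/39 = 0.154.
Mean = 7/(7+34) = 7/41 = 0.171.
Mean > mode: the posterior has a right tail.

posterior mode = 0.154, posterior expectation = 0.171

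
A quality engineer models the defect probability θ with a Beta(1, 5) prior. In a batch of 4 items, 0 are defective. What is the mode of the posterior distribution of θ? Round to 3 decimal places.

Posterior: Beta(1+0, 5+4) = Beta(1, 9).
Since α = 1 ≤ 1 and β > 1, the Beta density is monotone decreasing on [0,1]; the mode is at 0.
Mean = 1/(1+9) = 0.100.
This is the posterior mode — the MAP estimate.

0.000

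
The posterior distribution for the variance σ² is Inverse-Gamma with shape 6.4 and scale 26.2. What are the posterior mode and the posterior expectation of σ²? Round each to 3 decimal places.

Mode = β/(α+1) = 26.2/7.4 = 3.541.
Mean = β/(α−1) = 26.2/5.4 = 4.852.

posterior mode = 3.541, posterior expectation = 4.852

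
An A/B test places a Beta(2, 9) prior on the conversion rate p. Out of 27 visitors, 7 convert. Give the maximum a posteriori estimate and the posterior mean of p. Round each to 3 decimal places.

Posterior: Beta(2+7, 9+20) = Beta(9, 29).
Mode = (9−1)/(9+29−2) = 8/36 = 0.222.
Mean = 9/(9+29) = 9/38 = 0.237.

MAP = 0.222; posterior mean = 0.237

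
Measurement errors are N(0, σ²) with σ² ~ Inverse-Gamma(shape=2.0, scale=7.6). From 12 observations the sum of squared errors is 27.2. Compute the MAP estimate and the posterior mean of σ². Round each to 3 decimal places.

Posterior: Inverse-Gamma(shape = 2.0+12/2 = 8.0, scale = 7.6+27.2/2 = 21.2).
Mode = β/(α+1) = 21.2/9.0 = 2.356.
Mean = β/(α−1) = 21.2/7.0 = 3.029.
Right-skewed posterior ⇒ mode < mean.

MAP = 2.356, posterior mean = 3.029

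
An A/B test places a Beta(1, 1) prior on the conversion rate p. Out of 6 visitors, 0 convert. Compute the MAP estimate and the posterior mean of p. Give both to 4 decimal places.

Posterior: Beta(1+0, 1+6) = Beta(1, 7).
Since α = 1 ≤ 1 and β > 1, the Beta density is monotone decreasing on [0,1]; the mode is at 0.
Mean = 1/(1+7) = 0.1250.

MAP estimate = 0.0000, posterior mean = 0.1250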